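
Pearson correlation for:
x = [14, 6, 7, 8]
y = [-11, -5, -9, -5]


n=4, Σx=35, Σy=-30, Σxy=-287, Σx²=345, Σy²=252
r = (4×(-287) - 35×(-30))/√((4×345 - 35²)(4×252 - (-30)²))
= -98/√(155×108) = -98/√16740 ≈ -98/129.3832 ≈ -0.7574

r ≈ -0.7574


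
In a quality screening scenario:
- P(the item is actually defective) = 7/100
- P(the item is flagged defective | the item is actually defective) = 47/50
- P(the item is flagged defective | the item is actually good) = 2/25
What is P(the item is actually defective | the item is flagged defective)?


Using Bayes' theorem:
P(A|B) = P(B|A)·P(A) / P(B)

P(the item is flagged defective) = 47/50 × 7/100 + 2/25 × 93/100
= 329/5000 + 93/1250 = 701/5000

P(the item is actually defective|the item is flagged defective) = (329/5000) / (701/5000) = 329/701

P(the item is actually defective|the item is flagged defective) = 329/701 ≈ 46.93%


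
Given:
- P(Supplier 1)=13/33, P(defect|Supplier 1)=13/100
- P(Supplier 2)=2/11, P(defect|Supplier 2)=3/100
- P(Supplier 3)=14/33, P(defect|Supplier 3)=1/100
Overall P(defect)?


P(B) = Σ P(B|Aᵢ)×P(Aᵢ)
  13/100×13/33 = 169/3300
  3/100×2/11 = 3/550
  1/100×14/33 = 7/1650
Sum = 67/1100

P(defect) = 67/1100 ≈ 6.09%


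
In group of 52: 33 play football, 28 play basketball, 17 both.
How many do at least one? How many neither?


|A∪B| = 33+28-17 = 44
Neither = 52-44 = 8

At least one: 44; Neither: 8


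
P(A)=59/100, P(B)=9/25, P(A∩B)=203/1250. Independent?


P(A)×P(B) = 531/2500
P(A∩B) = 203/1250
Not equal → NOT independent

No, not independent


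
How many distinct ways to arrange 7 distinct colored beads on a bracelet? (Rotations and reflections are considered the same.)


Free circular arrangements: rotations and reflections both identified.
(n-1)!/2 = 6!/2 = 720/2 = 360

360


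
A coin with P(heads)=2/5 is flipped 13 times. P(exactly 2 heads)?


Binomial: P(X=2) = C(13,2)×p^2×(1-p)^11
= 78 × 4/25 × 177147/48828125 = 55269864/1220703125

P(X=2) = 55269864/1220703125 ≈ 4.53%


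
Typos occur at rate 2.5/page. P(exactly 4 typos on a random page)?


Poisson(λ=2.5): P(X=4) = e^(-λ)×λ^k/k!
= e^(-2.5) × 2.5^4 / 4!
≈ 0.08208499862 × 39.0625 / 24 ≈ 0.133602

P(X=4) ≈ 0.133602 ≈ 13.36%


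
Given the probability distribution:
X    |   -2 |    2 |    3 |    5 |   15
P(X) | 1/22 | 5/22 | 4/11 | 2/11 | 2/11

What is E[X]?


E[X] = Σ x·P(X=x)
= (-2)×(1/22) + (2)×(5/22) + (3)×(4/11) + (5)×(2/11) + (15)×(2/11)
= 56/11

E[X] = 56/11


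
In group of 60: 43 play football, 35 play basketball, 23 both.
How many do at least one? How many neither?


|A∪B| = 43+35-23 = 55
Neither = 60-55 = 5

At least one: 55; Neither: 5


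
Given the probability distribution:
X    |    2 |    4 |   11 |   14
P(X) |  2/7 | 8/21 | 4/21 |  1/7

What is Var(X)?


E[X] = 130/21
E[X²] = 408/7
Var(X) = E[X²] - (E[X])² = 408/7 - 16900/441 = 8804/441

Var(X) = 8804/441 ≈ 19.9637


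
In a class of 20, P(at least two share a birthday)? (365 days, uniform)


P(all different) = Π(365-i)/365 for i=0..19
= 0.588562
P(match) = 1 - 0.588562 = 0.411438

P ≈ 0.4114 ≈ 41.14%


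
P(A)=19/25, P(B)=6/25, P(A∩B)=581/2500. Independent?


P(A)×P(B) = 114/625
P(A∩B) = 581/2500
Not equal → NOT independent

No, not independent


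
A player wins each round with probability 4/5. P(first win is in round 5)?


Geometric: P(X=5) = (1-p)^(k-1)×p = (1/5)^4×4/5 = 4/3125

P(X=5) = 4/3125 ≈ 0.13%


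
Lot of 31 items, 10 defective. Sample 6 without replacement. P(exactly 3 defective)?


Hypergeometric: C(10,3)×C(21,3)/C(31,6)
= 120×1330/736281 = 7600/35061

P(X=3) = 7600/35061 ≈ 21.68%


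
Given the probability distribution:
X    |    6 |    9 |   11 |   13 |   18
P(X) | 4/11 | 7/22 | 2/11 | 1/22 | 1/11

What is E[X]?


E[X] = Σ x·P(X=x)
= (6)×(4/11) + (9)×(7/22) + (11)×(2/11) + (13)×(1/22) + (18)×(1/11)
= 102/11

E[X] = 102/11


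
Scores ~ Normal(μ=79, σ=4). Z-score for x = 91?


z = (x - μ)/σ = (91 - 79)/4 = 3.0

z = 3.0


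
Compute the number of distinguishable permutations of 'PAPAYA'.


Letters: 6, freq: {'P': 2, 'A': 3, 'Y': 1}
6!/(2!×3!×1!) = 720/12 = 60

60


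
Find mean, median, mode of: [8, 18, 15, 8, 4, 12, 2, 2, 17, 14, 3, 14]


Sorted: [2, 2, 3, 4, 8, 8, 12, 14, 14, 15, 17, 18]
Mean = 117/12 = 39/4
Median = 10
Freq: {8: 2, 18: 1, 15: 1, 4: 1, 12: 1, 2: 2, 17: 1, 14: 2, 3: 1}
Mode: [2, 8, 14]

Mean=39/4, Median=10, Mode=[2, 8, 14]


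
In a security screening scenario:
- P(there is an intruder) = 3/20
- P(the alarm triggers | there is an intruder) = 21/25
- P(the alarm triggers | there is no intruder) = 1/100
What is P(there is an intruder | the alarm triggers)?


Using Bayes' theorem:
P(A|B) = P(B|A)·P(A) / P(B)

P(the alarm triggers) = 21/25 × 3/20 + 1/100 × 17/20
= 63/500 + 17/2000 = 269/2000

P(there is an intruder|the alarm triggers) = (63/500) / (269/2000) = 252/269

P(there is an intruder|the alarm triggers) = 252/269 ≈ 93.68%


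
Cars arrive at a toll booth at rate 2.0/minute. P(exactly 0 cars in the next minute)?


Poisson(λ=2.0): P(X=0) = e^(-λ)×λ^k/k!
= e^(-2.0) × 2.0^0 / 0!
≈ 0.1353352832 × 1 / 1 ≈ 0.135335

P(X=0) ≈ 0.135335 ≈ 13.53%


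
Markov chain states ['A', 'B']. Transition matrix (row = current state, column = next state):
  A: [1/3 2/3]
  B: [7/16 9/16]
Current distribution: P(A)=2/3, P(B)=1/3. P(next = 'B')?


P(next=B) = Σᵢ P(now=i)×P(i→B)
= 2/3×2/3 + 1/3×9/16
= 4/9 + 3/16 = 91/144

P = 91/144 ≈ 0.6319


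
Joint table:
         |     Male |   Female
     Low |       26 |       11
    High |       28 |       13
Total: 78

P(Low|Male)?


P(Low|Male) = 26/(26+28) = 26/54 = 13/27

P = 13/27 ≈ 48.15%


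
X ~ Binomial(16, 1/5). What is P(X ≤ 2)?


P(X ≤ 2) = Σ P(X=i) for i=0..2
P(X=0) = 4294967296/152587890625
P(X=1) = 17179869184/152587890625
P(X=2) = 6442450944/30517578125
Sum = 2147483648/6103515625

P(X ≤ 2) = 2147483648/6103515625 ≈ 35.18%


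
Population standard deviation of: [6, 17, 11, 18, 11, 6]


Mean = 69/6 = 23/2
  (6-23/2)²=121/4
  (17-23/2)²=121/4
  (11-23/2)²=1/4
  (18-23/2)²=169/4
  (11-23/2)²=1/4
  (6-23/2)²=121/4
Σ(x-μ)² = 267/2
σ² = (267/2)/6 = 89/4

σ = √(89/4) ≈ 4.7170


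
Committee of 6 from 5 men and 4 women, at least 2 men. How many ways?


Count by #men:
  2M,4W: C(5,2)×C(4,4)=10
  3M,3W: C(5,3)×C(4,3)=40
  4M,2W: C(5,4)×C(4,2)=30
  5M,1W: C(5,5)×C(4,1)=4
Total = 84

84


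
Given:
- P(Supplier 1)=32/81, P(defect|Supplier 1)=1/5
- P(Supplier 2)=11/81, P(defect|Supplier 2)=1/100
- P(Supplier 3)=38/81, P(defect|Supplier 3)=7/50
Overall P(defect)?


P(B) = Σ P(B|Aᵢ)×P(Aᵢ)
  1/5×32/81 = 32/405
  1/100×11/81 = 11/8100
  7/50×38/81 = 133/2025
Sum = 1183/8100

P(defect) = 1183/8100 ≈ 14.60%


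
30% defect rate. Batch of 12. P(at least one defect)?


P(all good) = (7/10)^12 = 13841287201/1000000000000
P(≥1 defect) = 986158712799/1000000000000

P = 986158712799/1000000000000 ≈ 98.62%


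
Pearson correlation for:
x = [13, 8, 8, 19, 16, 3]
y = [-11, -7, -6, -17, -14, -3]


n=6, Σx=67, Σy=-58, Σxy=-803, Σx²=923, Σy²=700
r = (6×(-803) - 67×(-58))/√((6×923 - 67²)(6×700 - (-58)²))
= -932/√(1049×836) = -932/√876964 ≈ -932/936.4636 ≈ -0.9952

r ≈ -0.9952


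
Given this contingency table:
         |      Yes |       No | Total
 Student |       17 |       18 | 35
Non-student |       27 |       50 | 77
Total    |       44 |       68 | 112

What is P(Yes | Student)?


P(Yes | Student) = 17/(17+18) = 17/35

P(Yes|Student) = 17/35 ≈ 48.57%


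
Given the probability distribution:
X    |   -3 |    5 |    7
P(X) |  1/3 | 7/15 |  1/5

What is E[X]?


E[X] = Σ x·P(X=x)
= (-3)×(1/3) + (5)×(7/15) + (7)×(1/5)
= 41/15

E[X] = 41/15


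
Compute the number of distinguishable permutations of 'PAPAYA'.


Letters: 6, freq: {'P': 2, 'A': 3, 'Y': 1}
6!/(2!×3!×1!) = 720/12 = 60

60


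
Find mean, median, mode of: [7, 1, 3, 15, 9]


Sorted: [1, 3, 7, 9, 15]
Mean = 35/5 = 7
Median = 7
Freq: {7: 1, 1: 1, 3: 1, 15: 1, 9: 1}
Mode: No mode

Mean=7, Median=7, Mode=No mode


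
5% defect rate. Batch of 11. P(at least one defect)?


P(all good) = (19/20)^11 = 116490258898219/204800000000000
P(≥1 defect) = 88309741101781/204800000000000

P = 88309741101781/204800000000000 ≈ 43.12%


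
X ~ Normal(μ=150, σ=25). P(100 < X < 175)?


z₁=(100-150)/25=-2.0, z₂=(175-150)/25=1.0
P = Φ(1.0) - Φ(-2.0) = 0.841345 - 0.022750 = 0.818595 ≈ 0.8186

P(100 < X < 175) ≈ 0.8186


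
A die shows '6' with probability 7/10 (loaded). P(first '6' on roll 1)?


Geometric: P(X=1) = (1-p)^(k-1)×p = (3/10)^0×7/10 = 7/10

P(X=1) = 7/10 ≈ 70.00%


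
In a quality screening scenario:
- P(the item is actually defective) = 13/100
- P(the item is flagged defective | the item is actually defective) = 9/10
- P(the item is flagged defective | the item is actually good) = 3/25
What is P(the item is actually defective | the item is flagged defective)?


Using Bayes' theorem:
P(A|B) = P(B|A)·P(A) / P(B)

P(the item is flagged defective) = 9/10 × 13/100 + 3/25 × 87/100
= 117/1000 + 261/2500 = 1107/5000

P(the item is actually defective|the item is flagged defective) = (117/1000) / (1107/5000) = 65/123

P(the item is actually defective|the item is flagged defective) = 65/123 ≈ 52.85%


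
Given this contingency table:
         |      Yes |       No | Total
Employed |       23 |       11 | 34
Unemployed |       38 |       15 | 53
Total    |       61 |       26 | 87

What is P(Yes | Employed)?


P(Yes | Employed) = 23/(23+11) = 23/34

P(Yes|Employed) = 23/34 ≈ 67.65%


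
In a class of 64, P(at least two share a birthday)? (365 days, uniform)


P(all different) = Π(365-i)/365 for i=0..63
= 0.002810
P(match) = 1 - 0.002810 = 0.997190

P ≈ 0.9972 ≈ 99.72%


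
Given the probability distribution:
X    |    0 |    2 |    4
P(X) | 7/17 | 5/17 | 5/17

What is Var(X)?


E[X] = 30/17
E[X²] = 100/17
Var(X) = E[X²] - (E[X])² = 100/17 - 900/289 = 800/289

Var(X) = 800/289 ≈ 2.7682


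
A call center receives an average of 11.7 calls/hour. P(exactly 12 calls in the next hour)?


Poisson(λ=11.7): P(X=12) = e^(-λ)×λ^k/k!
= e^(-11.7) × 11.7^12 / 12!
≈ 8.293819161e-06 × 6.58006738204e+12 / 479001600 ≈ 0.113933

P(X=12) ≈ 0.113933 ≈ 11.39%


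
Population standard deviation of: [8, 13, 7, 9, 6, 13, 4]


Mean = 60/7
  (8-60/7)²=16/49
  (13-60/7)²=961/49
  (7-60/7)²=121/49
  (9-60/7)²=9/49
  (6-60/7)²=324/49
  (13-60/7)²=961/49
  (4-60/7)²=1024/49
Σ(x-μ)² = 488/7
σ² = (488/7)/7 = 488/49

σ = √(488/49) ≈ 3.1558


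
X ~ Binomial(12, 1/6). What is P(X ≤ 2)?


P(X ≤ 2) = Σ P(X=i) for i=0..2
P(X=0) = 244140625/2176782336
P(X=1) = 48828125/181398528
P(X=2) = 107421875/362797056
Sum = 1474609375/2176782336

P(X ≤ 2) = 1474609375/2176782336 ≈ 67.74%


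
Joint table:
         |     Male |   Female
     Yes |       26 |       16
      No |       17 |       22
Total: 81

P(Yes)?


P(Yes) = (26+16)/81 = 42/81 = 14/27

P(Yes) = 14/27 ≈ 51.85%


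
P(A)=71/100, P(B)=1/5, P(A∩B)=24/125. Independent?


P(A)×P(B) = 71/500
P(A∩B) = 24/125
Not equal → NOT independent

No, not independent


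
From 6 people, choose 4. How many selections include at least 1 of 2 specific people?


Complement: C(6,4) - C(4,4) = 15 - 1 = 14

14


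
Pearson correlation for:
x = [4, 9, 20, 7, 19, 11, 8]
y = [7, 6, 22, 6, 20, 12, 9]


n=7, Σx=78, Σy=82, Σxy=1148, Σx²=1092, Σy²=1230
r = (7×1148 - 78×82)/√((7×1092 - 78²)(7×1230 - 82²))
= 1640/√(1560×1886) = 1640/√2942160 ≈ 1640/1715.2726 ≈ 0.9561

r ≈ 0.9561


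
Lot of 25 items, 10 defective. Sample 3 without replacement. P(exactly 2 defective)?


Hypergeometric: C(10,2)×C(15,1)/C(25,3)
= 45×15/2300 = 27/92

P(X=2) = 27/92 ≈ 29.35%


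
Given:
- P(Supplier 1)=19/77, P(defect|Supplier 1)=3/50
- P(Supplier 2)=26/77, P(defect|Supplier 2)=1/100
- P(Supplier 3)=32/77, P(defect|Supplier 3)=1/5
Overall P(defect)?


P(B) = Σ P(B|Aᵢ)×P(Aᵢ)
  3/50×19/77 = 57/3850
  1/100×26/77 = 13/3850
  1/5×32/77 = 32/385
Sum = 39/385

P(defect) = 39/385 ≈ 10.13%


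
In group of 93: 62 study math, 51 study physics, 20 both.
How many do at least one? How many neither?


|A∪B| = 62+51-20 = 93
Neither = 93-93 = 0

At least one: 93; Neither: 0


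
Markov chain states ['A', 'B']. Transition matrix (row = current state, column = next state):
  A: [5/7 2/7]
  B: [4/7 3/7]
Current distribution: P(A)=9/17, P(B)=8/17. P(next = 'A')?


P(next=A) = Σᵢ P(now=i)×P(i→A)
= 9/17×5/7 + 8/17×4/7
= 45/119 + 32/119 = 11/17

P = 11/17 ≈ 0.6471


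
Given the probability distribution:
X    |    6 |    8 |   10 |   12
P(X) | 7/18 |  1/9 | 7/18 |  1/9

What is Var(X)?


E[X] = 76/9
E[X²] = 76
Var(X) = E[X²] - (E[X])² = 76 - 5776/81 = 380/81

Var(X) = 380/81 ≈ 4.6914


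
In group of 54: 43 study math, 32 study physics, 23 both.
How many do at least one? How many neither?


|A∪B| = 43+32-23 = 52
Neither = 54-52 = 2

At least one: 52; Neither: 2


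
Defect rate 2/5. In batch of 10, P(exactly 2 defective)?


Binomial: P(X=2) = C(10,2)×p^2×(1-p)^8
= 45 × 4/25 × 6561/390625 = 236196/1953125

P(X=2) = 236196/1953125 ≈ 12.09%


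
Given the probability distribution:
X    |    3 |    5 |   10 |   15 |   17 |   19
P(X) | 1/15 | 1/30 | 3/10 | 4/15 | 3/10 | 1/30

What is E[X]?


E[X] = Σ x·P(X=x)
= (3)×(1/15) + (5)×(1/30) + (10)×(3/10) + (15)×(4/15) + (17)×(3/10) + (19)×(1/30)
= 131/10

E[X] = 131/10


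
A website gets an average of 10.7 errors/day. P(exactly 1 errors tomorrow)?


Poisson(λ=10.7): P(X=1) = e^(-λ)×λ^k/k!
= e^(-10.7) × 10.7^1 / 1!
≈ 2.254493791e-05 × 10.7 / 1 ≈ 0.000241

P(X=1) ≈ 0.000241 ≈ 0.02%


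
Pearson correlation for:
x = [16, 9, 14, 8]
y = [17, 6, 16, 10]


n=4, Σx=47, Σy=49, Σxy=630, Σx²=597, Σy²=681
r = (4×630 - 47×49)/√((4×597 - 47²)(4×681 - 49²))
= 217/√(179×323) = 217/√57817 ≈ 217/240.4517 ≈ 0.9025

r ≈ 0.9025


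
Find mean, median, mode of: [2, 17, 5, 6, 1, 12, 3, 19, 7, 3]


Sorted: [1, 2, 3, 3, 5, 6, 7, 12, 17, 19]
Mean = 75/10 = 15/2
Median = 11/2
Freq: {2: 1, 17: 1, 5: 1, 6: 1, 1: 1, 12: 1, 3: 2, 19: 1, 7: 1}
Mode: [3]

Mean=15/2, Median=11/2, Mode=3


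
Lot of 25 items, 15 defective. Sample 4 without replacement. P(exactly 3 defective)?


Hypergeometric: C(15,3)×C(10,1)/C(25,4)
= 455×10/12650 = 91/253

P(X=3) = 91/253 ≈ 35.97%


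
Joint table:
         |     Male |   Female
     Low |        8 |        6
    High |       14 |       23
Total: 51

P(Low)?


P(Low) = (8+6)/51 = 14/51

P(Low) = 14/51 ≈ 27.45%


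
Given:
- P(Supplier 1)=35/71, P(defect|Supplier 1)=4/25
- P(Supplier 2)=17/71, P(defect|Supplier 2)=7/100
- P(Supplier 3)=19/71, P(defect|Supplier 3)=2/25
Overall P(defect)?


P(B) = Σ P(B|Aᵢ)×P(Aᵢ)
  4/25×35/71 = 28/355
  7/100×17/71 = 119/7100
  2/25×19/71 = 38/1775
Sum = 831/7100

P(defect) = 831/7100 ≈ 11.70%


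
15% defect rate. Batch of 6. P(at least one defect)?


P(all good) = (17/20)^6 = 24137569/64000000
P(≥1 defect) = 39862431/64000000

P = 39862431/64000000 ≈ 62.29%


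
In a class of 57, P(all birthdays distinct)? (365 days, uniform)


P(all different) = Π(365-i)/365 for i=0..56
= (365/365)×(364/365)×...×(309/365)
= 0.009878

P ≈ 0.0099 ≈ 0.99%


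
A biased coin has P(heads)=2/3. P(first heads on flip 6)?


Geometric: P(X=6) = (1-p)^(k-1)×p = (1/3)^5×2/3 = 2/729

P(X=6) = 2/729 ≈ 0.27%


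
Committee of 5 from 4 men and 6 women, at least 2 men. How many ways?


Count by #men:
  2M,3W: C(4,2)×C(6,3)=120
  3M,2W: C(4,3)×C(6,2)=60
  4M,1W: C(4,4)×C(6,1)=6
Total = 186

186


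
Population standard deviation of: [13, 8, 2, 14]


Mean = 37/4
  (13-37/4)²=225/16
  (8-37/4)²=25/16
  (2-37/4)²=841/16
  (14-37/4)²=361/16
Σ(x-μ)² = 363/4
σ² = (363/4)/4 = 363/16

σ = √(363/16) ≈ 4.7631


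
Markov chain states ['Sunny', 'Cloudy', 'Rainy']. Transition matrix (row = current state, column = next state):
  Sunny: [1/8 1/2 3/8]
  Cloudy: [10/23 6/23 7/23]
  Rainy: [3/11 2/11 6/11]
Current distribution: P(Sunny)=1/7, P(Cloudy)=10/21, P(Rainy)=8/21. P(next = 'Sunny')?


P(next=Sunny) = Σᵢ P(now=i)×P(i→Sunny)
= 1/7×1/8 + 10/21×10/23 + 8/21×3/11
= 1/56 + 100/483 + 8/77 = 13975/42504

P = 13975/42504 ≈ 0.3288


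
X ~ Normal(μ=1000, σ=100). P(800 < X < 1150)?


z₁=(800-1000)/100=-2.0, z₂=(1150-1000)/100=1.5
P = Φ(1.5) - Φ(-2.0) = 0.933193 - 0.022750 = 0.910443 ≈ 0.9104

P(800 < X < 1150) ≈ 0.9104


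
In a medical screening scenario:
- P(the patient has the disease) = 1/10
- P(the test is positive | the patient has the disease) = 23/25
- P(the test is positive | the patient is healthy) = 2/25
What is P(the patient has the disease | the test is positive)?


Using Bayes' theorem:
P(A|B) = P(B|A)·P(A) / P(B)

P(the test is positive) = 23/25 × 1/10 + 2/25 × 9/10
= 23/250 + 9/125 = 41/250

P(the patient has the disease|the test is positive) = (23/250) / (41/250) = 23/41

P(the patient has the disease|the test is positive) = 23/41 ≈ 56.10%


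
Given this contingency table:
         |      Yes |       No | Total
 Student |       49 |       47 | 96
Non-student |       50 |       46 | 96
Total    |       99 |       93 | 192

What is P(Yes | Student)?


P(Yes | Student) = 49/(49+47) = 49/96

P(Yes|Student) = 49/96 ≈ 51.04%


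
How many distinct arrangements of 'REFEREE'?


Letters: 7, freq: {'R': 2, 'E': 4, 'F': 1}
7!/(2!×4!×1!) = 5040/48 = 105

105


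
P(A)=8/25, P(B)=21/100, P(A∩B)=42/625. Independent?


P(A)×P(B) = 42/625
P(A∩B) = 42/625
Equal ✓ → Independent

Yes, independent


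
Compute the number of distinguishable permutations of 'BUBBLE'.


Letters: 6, freq: {'B': 3, 'U': 1, 'L': 1, 'E': 1}
6!/(3!×1!×1!×1!) = 720/6 = 120

120


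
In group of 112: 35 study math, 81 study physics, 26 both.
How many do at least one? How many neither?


|A∪B| = 35+81-26 = 90
Neither = 112-90 = 22

At least one: 90; Neither: 22


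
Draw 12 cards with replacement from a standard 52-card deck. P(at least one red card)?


P(not a red card) = 26/52 = 1/2
P(none in 12 draws) = (1/2)^12 = 1/4096
P(≥1 red card) = 1 - 1/4096 = 4095/4096

P = 4095/4096 ≈ 99.98%


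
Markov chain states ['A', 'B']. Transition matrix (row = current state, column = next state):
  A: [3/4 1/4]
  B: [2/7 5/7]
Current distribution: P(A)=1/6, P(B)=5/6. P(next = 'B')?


P(next=B) = Σᵢ P(now=i)×P(i→B)
= 1/6×1/4 + 5/6×5/7
= 1/24 + 25/42 = 107/168

P = 107/168 ≈ 0.6369


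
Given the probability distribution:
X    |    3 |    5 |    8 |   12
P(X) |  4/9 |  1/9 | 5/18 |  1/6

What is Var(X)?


E[X] = 55/9
E[X²] = 437/9
Var(X) = E[X²] - (E[X])² = 437/9 - 3025/81 = 908/81

Var(X) = 908/81 ≈ 11.2099


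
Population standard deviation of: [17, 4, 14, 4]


Mean = 39/4
  (17-39/4)²=841/16
  (4-39/4)²=529/16
  (14-39/4)²=289/16
  (4-39/4)²=529/16
Σ(x-μ)² = 547/4
σ² = (547/4)/4 = 547/16

σ = √(547/16) ≈ 5.8470


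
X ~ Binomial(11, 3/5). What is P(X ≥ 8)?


P(X ≥ 8) = Σ P(X=i) for i=8..11
P(X=8) = 1732104/9765625
P(X=9) = 866052/9765625
P(X=10) = 1299078/48828125
P(X=11) = 177147/48828125
Sum = 2893401/9765625

P(X ≥ 8) = 2893401/9765625 ≈ 29.63%


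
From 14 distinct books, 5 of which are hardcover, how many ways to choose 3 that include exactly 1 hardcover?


Choose 1 of the 5 hardcovers and 2 of the other 9 books:
C(5,1)×C(9,2) = 5×36 = 180

180


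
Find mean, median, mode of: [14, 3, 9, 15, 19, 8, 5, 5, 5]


Sorted: [3, 5, 5, 5, 8, 9, 14, 15, 19]
Mean = 83/9
Median = 8
Freq: {14: 1, 3: 1, 9: 1, 15: 1, 19: 1, 8: 1, 5: 3}
Mode: [5]

Mean=83/9, Median=8, Mode=5


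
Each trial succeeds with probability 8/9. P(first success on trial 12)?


Geometric: P(X=12) = (1-p)^(k-1)×p = (1/9)^11×8/9 = 8/282429536481

P(X=12) = 8/282429536481 ≈ 0.00%


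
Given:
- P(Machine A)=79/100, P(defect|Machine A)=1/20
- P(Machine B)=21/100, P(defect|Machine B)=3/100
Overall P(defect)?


P(B) = Σ P(B|Aᵢ)×P(Aᵢ)
  1/20×79/100 = 79/2000
  3/100×21/100 = 63/10000
Sum = 229/5000

P(defect) = 229/5000 ≈ 4.58%


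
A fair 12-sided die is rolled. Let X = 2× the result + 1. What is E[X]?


E[die] = (1+12)/2 = 13/2
E[X] = 2×13/2 + 1 = 14

E[X] = 14


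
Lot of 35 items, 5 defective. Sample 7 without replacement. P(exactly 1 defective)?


Hypergeometric: C(5,1)×C(30,6)/C(35,7)
= 5×593775/6724520 = 20475/46376

P(X=1) = 20475/46376 ≈ 44.15%


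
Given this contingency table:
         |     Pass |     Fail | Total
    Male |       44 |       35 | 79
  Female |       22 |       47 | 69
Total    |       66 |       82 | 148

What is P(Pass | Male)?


P(Pass | Male) = 44/(44+35) = 44/79

P(Pass|Male) = 44/79 ≈ 55.70%


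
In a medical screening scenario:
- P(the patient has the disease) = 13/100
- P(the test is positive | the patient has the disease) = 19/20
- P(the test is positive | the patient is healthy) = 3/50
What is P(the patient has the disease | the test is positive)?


Using Bayes' theorem:
P(A|B) = P(B|A)·P(A) / P(B)

P(the test is positive) = 19/20 × 13/100 + 3/50 × 87/100
= 247/2000 + 261/5000 = 1757/10000

P(the patient has the disease|the test is positive) = (247/2000) / (1757/10000) = 1235/1757

P(the patient has the disease|the test is positive) = 1235/1757 ≈ 70.29%


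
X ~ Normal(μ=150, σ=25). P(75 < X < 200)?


z₁=(75-150)/25=-3.0, z₂=(200-150)/25=2.0
P = Φ(2.0) - Φ(-3.0) = 0.977250 - 0.001350 = 0.975900 ≈ 0.9759

P(75 < X < 200) ≈ 0.9759


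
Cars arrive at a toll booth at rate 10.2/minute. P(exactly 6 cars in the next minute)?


Poisson(λ=10.2): P(X=6) = e^(-λ)×λ^k/k!
= e^(-10.2) × 10.2^6 / 6!
≈ 3.717031868e-05 × 1126162.41926 / 720 ≈ 0.058139

P(X=6) ≈ 0.058139 ≈ 5.81%


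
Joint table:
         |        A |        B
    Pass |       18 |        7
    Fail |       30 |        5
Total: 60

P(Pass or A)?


P(Pass∨A) = P(Pass) + P(A) - P(Pass∧A)
= (25 + 48 - 18)/60 = 55/60 = 11/12

P = 11/12 ≈ 91.67%


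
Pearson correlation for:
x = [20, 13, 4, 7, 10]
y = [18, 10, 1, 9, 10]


n=5, Σx=54, Σy=48, Σxy=657, Σx²=734, Σy²=606
r = (5×657 - 54×48)/√((5×734 - 54²)(5×606 - 48²))
= 693/√(754×726) = 693/√547404 ≈ 693/739.8676 ≈ 0.9367

r ≈ 0.9367


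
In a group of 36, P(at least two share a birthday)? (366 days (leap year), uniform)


P(all different) = Π(366-i)/366 for i=0..35
= 0.168667
P(match) = 1 - 0.168667 = 0.831333

P ≈ 0.8313 ≈ 83.13%


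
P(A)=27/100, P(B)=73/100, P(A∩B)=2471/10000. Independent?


P(A)×P(B) = 1971/10000
P(A∩B) = 2471/10000
Not equal → NOT independent

No, not independent


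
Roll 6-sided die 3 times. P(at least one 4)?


P(no 4)^3 = (5/6)^3 = 125/216
P(≥1) = 1 - 125/216 = 91/216

P = 91/216 ≈ 42.13%


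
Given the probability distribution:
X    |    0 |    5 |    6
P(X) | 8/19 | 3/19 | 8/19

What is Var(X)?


E[X] = 63/19
E[X²] = 363/19
Var(X) = E[X²] - (E[X])² = 363/19 - 3969/361 = 2928/361

Var(X) = 2928/361 ≈ 8.1108


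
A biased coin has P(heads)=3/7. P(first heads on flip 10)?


Geometric: P(X=10) = (1-p)^(k-1)×p = (4/7)^9×3/7 = 786432/282475249

P(X=10) = 786432/282475249 ≈ 0.28%


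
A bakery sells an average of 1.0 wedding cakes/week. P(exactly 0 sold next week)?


Poisson(λ=1.0): P(X=0) = e^(-λ)×λ^k/k!
= e^(-1.0) × 1.0^0 / 0!
≈ 0.3678794412 × 1 / 1 ≈ 0.367879

P(X=0) ≈ 0.367879 ≈ 36.79%


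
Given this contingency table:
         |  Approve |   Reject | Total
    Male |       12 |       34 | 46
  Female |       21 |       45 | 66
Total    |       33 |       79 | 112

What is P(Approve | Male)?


P(Approve | Male) = 12/(12+34) = 12/46 = 6/23

P(Approve|Male) = 6/23 ≈ 26.09%


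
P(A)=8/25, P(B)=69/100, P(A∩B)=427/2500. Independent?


P(A)×P(B) = 138/625
P(A∩B) = 427/2500
Not equal → NOT independent

No, not independent


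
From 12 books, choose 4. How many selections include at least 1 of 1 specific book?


Complement: C(12,4) - C(11,4) = 495 - 330 = 165

165


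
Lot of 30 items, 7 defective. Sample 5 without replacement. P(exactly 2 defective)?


Hypergeometric: C(7,2)×C(23,3)/C(30,5)
= 21×1771/142506 = 1771/6786

P(X=2) = 1771/6786 ≈ 26.10%


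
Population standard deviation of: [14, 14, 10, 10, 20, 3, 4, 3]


Mean = 78/8 = 39/4
  (14-39/4)²=289/16
  (14-39/4)²=289/16
  (10-39/4)²=1/16
  (10-39/4)²=1/16
  (20-39/4)²=1681/16
  (3-39/4)²=729/16
  (4-39/4)²=529/16
  (3-39/4)²=729/16
Σ(x-μ)² = 531/2
σ² = (531/2)/8 = 531/16

σ = √(531/16) ≈ 5.7609


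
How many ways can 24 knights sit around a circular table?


Circular arrangements of 24 distinct objects: fix one position to break rotational symmetry.
(n-1)! = 23! = 25852016738884976640000

25852016738884976640000


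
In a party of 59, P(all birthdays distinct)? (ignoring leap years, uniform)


P(all different) = Π(365-i)/365 for i=0..58
= (365/365)×(364/365)×...×(307/365)
= 0.007011

P ≈ 0.0070 ≈ 0.70%


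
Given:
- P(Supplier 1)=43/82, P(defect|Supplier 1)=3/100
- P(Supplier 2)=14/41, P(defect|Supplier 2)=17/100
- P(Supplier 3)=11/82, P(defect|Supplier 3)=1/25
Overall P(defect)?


P(B) = Σ P(B|Aᵢ)×P(Aᵢ)
  3/100×43/82 = 129/8200
  17/100×14/41 = 119/2050
  1/25×11/82 = 11/2050
Sum = 649/8200

P(defect) = 649/8200 ≈ 7.91%


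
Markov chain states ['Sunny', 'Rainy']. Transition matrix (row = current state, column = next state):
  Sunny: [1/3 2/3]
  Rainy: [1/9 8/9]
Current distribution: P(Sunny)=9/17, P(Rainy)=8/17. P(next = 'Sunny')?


P(next=Sunny) = Σᵢ P(now=i)×P(i→Sunny)
= 9/17×1/3 + 8/17×1/9
= 3/17 + 8/153 = 35/153

P = 35/153 ≈ 0.2288


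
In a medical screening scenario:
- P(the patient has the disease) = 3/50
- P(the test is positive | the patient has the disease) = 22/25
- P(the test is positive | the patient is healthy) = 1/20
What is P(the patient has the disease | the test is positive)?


Using Bayes' theorem:
P(A|B) = P(B|A)·P(A) / P(B)

P(the test is positive) = 22/25 × 3/50 + 1/20 × 47/50
= 33/625 + 47/1000 = 499/5000

P(the patient has the disease|the test is positive) = (33/625) / (499/5000) = 264/499

P(the patient has the disease|the test is positive) = 264/499 ≈ 52.91%


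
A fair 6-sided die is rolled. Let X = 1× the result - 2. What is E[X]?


E[die] = (1+6)/2 = 7/2
E[X] = 1×7/2 - 2 = 3/2

E[X] = 3/2


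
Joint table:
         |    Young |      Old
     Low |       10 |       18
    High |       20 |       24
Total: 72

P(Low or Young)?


P(Low∨Young) = P(Low) + P(Young) - P(Low∧Young)
= (28 + 30 - 10)/72 = 48/72 = 2/3

P = 2/3 ≈ 66.67%


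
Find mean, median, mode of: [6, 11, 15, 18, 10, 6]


Sorted: [6, 6, 10, 11, 15, 18]
Mean = 66/6 = 11
Median = 21/2
Freq: {6: 2, 11: 1, 15: 1, 18: 1, 10: 1}
Mode: [6]

Mean=11, Median=21/2, Mode=6


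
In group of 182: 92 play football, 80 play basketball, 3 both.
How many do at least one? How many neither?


|A∪B| = 92+80-3 = 169
Neither = 182-169 = 13

At least one: 169; Neither: 13


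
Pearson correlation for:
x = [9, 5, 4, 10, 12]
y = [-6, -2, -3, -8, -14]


n=5, Σx=40, Σy=-33, Σxy=-324, Σx²=366, Σy²=309
r = (5×(-324) - 40×(-33))/√((5×366 - 40²)(5×309 - (-33)²))
= -300/√(230×456) = -300/√104880 ≈ -300/323.8518 ≈ -0.9263

r ≈ -0.9263


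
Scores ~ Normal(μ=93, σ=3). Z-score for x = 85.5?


z = (x - μ)/σ = (85.5 - 93)/3 = -2.5

z = -2.5


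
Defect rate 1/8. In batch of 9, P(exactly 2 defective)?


Binomial: P(X=2) = C(9,2)×p^2×(1-p)^7
= 36 × 1/64 × 823543/2097152 = 7411887/33554432

P(X=2) = 7411887/33554432 ≈ 22.09%


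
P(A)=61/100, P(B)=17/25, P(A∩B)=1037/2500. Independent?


P(A)×P(B) = 1037/2500
P(A∩B) = 1037/2500
Equal ✓ → Independent

Yes, independent


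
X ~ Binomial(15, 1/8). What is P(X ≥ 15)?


P(X ≥ 15) = Σ P(X=i) for i=15..15
P(X=15) = 1/35184372088832
Sum = 1/35184372088832

P(X ≥ 15) = 1/35184372088832 ≈ 0.00%


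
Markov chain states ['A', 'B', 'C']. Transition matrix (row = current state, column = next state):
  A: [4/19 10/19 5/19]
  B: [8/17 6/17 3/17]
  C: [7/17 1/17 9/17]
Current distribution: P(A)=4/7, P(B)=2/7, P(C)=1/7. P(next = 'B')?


P(next=B) = Σᵢ P(now=i)×P(i→B)
= 4/7×10/19 + 2/7×6/17 + 1/7×1/17
= 40/133 + 12/119 + 1/119 = 927/2261

P = 927/2261 ≈ 0.4100


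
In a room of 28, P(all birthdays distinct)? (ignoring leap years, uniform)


P(all different) = Π(365-i)/365 for i=0..27
= (365/365)×(364/365)×...×(338/365)
= 0.345539

P ≈ 0.3455 ≈ 34.55%


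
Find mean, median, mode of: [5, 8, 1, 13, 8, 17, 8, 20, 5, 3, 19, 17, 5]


Sorted: [1, 3, 5, 5, 5, 8, 8, 8, 13, 17, 17, 19, 20]
Mean = 129/13
Median = 8
Freq: {5: 3, 8: 3, 1: 1, 13: 1, 17: 2, 20: 1, 3: 1, 19: 1}
Mode: [5, 8]

Mean=129/13, Median=8, Mode=[5, 8]


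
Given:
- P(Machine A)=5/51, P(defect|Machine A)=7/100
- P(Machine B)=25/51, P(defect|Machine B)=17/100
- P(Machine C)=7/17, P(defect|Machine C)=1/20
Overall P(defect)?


P(B) = Σ P(B|Aᵢ)×P(Aᵢ)
  7/100×5/51 = 7/1020
  17/100×25/51 = 1/12
  1/20×7/17 = 7/340
Sum = 113/1020

P(defect) = 113/1020 ≈ 11.08%


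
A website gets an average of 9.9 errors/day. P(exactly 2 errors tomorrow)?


Poisson(λ=9.9): P(X=2) = e^(-λ)×λ^k/k!
= e^(-9.9) × 9.9^2 / 2!
≈ 5.017468206e-05 × 98.01 / 2 ≈ 0.002459

P(X=2) ≈ 0.002459 ≈ 0.25%


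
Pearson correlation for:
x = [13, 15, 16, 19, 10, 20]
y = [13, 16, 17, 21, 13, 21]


n=6, Σx=93, Σy=101, Σxy=1630, Σx²=1511, Σy²=1765
r = (6×1630 - 93×101)/√((6×1511 - 93²)(6×1765 - 101²))
= 387/√(417×389) = 387/√162213 ≈ 387/402.7568 ≈ 0.9609

r ≈ 0.9609


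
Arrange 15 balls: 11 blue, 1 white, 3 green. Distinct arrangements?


15!/(11!×1!×3!) = 5460

5460


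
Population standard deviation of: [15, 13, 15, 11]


Mean = 54/4 = 27/2
  (15-27/2)²=9/4
  (13-27/2)²=1/4
  (15-27/2)²=9/4
  (11-27/2)²=25/4
Σ(x-μ)² = 11
σ² = 11/4

σ = √(11/4) ≈ 1.6583


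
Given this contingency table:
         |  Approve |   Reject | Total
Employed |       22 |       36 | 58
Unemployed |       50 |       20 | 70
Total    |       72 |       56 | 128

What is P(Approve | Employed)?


P(Approve | Employed) = 22/(22+36) = 22/58 = 11/29

P(Approve|Employed) = 11/29 ≈ 37.93%


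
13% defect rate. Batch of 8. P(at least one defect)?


P(all good) = (87/100)^8 = 3282116715437121/10000000000000000
P(≥1 defect) = 6717883284562879/10000000000000000

P = 6717883284562879/10000000000000000 ≈ 67.18%


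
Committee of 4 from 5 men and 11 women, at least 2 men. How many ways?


Count by #men:
  2M,2W: C(5,2)×C(11,2)=550
  3M,1W: C(5,3)×C(11,1)=110
  4M,0W: C(5,4)×C(11,0)=5
Total = 665

665


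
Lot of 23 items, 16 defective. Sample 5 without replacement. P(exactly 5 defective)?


Hypergeometric: C(16,5)×C(7,0)/C(23,5)
= 4368×1/33649 = 624/4807

P(X=5) = 624/4807 ≈ 12.98%


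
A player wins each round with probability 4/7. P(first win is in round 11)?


Geometric: P(X=11) = (1-p)^(k-1)×p = (3/7)^10×4/7 = 236196/1977326743

P(X=11) = 236196/1977326743 ≈ 0.01%


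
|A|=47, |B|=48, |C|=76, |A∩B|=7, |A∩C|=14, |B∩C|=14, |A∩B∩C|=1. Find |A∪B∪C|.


|A∪B∪C| = 47+48+76-7-14-14+1 = 137

|A∪B∪C| = 137


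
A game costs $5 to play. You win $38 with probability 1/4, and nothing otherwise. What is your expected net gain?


E[gain] = (38-5)×1/4 + (-5)×3/4
= 33/4 - 15/4 = 9/2

Expected net gain = $9/2 ≈ $4.50


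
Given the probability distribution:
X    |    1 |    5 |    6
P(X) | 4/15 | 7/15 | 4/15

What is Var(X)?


E[X] = 21/5
E[X²] = 323/15
Var(X) = E[X²] - (E[X])² = 323/15 - 441/25 = 292/75

Var(X) = 292/75 ≈ 3.8933


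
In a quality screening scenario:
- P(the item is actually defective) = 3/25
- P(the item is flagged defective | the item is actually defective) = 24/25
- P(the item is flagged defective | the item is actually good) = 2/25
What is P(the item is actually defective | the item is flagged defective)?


Using Bayes' theorem:
P(A|B) = P(B|A)·P(A) / P(B)

P(the item is flagged defective) = 24/25 × 3/25 + 2/25 × 22/25
= 72/625 + 44/625 = 116/625

P(the item is actually defective|the item is flagged defective) = (72/625) / (116/625) = 18/29

P(the item is actually defective|the item is flagged defective) = 18/29 ≈ 62.07%


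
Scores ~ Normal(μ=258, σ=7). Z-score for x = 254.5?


z = (x - μ)/σ = (254.5 - 258)/7 = -0.5

z = -0.5


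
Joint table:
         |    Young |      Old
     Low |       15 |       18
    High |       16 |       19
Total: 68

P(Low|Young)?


P(Low|Young) = 15/(15+16) = 15/31

P = 15/31 ≈ 48.39%


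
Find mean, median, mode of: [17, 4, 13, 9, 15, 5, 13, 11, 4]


Sorted: [4, 4, 5, 9, 11, 13, 13, 15, 17]
Mean = 91/9
Median = 11
Freq: {17: 1, 4: 2, 13: 2, 9: 1, 15: 1, 5: 1, 11: 1}
Mode: [4, 13]

Mean=91/9, Median=11, Mode=[4, 13]


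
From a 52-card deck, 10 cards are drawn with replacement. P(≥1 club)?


P(not a club) = 39/52 = 3/4
P(none in 10 draws) = (3/4)^10 = 59049/1048576
P(≥1 club) = 1 - 59049/1048576 = 989527/1048576

P = 989527/1048576 ≈ 94.37%


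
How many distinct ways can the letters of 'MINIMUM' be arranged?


Letters: 7, freq: {'M': 3, 'I': 2, 'N': 1, 'U': 1}
7!/(3!×2!×1!×1!) = 5040/12 = 420

420


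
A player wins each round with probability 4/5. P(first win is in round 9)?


Geometric: P(X=9) = (1-p)^(k-1)×p = (1/5)^8×4/5 = 4/1953125

P(X=9) = 4/1953125 ≈ 0.00%


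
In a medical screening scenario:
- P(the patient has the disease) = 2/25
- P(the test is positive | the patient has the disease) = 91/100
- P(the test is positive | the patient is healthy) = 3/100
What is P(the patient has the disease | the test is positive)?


Using Bayes' theorem:
P(A|B) = P(B|A)·P(A) / P(B)

P(the test is positive) = 91/100 × 2/25 + 3/100 × 23/25
= 91/1250 + 69/2500 = 251/2500

P(the patient has the disease|the test is positive) = (91/1250) / (251/2500) = 182/251

P(the patient has the disease|the test is positive) = 182/251 ≈ 72.51%


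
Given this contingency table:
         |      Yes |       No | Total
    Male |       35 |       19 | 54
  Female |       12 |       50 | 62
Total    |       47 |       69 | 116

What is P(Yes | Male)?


P(Yes | Male) = 35/(35+19) = 35/54

P(Yes|Male) = 35/54 ≈ 64.81%


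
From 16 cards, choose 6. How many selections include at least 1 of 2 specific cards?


Complement: C(16,6) - C(14,6) = 8008 - 3003 = 5005

5005


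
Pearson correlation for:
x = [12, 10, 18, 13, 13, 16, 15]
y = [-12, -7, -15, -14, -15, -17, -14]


n=7, Σx=97, Σy=-94, Σxy=-1343, Σx²=1387, Σy²=1324
r = (7×(-1343) - 97×(-94))/√((7×1387 - 97²)(7×1324 - (-94)²))
= -283/√(300×432) = -283/√129600 ≈ -283/360.0000 ≈ -0.7861

r ≈ -0.7861


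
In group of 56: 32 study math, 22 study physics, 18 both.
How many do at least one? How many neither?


|A∪B| = 32+22-18 = 36
Neither = 56-36 = 20

At least one: 36; Neither: 20


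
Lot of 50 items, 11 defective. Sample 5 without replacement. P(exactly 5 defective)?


Hypergeometric: C(11,5)×C(39,0)/C(50,5)
= 462×1/2118760 = 33/151340

P(X=5) = 33/151340 ≈ 0.02%


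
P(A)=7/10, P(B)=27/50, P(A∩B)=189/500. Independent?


P(A)×P(B) = 189/500
P(A∩B) = 189/500
Equal ✓ → Independent

Yes, independent


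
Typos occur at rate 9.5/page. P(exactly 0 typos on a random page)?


Poisson(λ=9.5): P(X=0) = e^(-λ)×λ^k/k!
= e^(-9.5) × 9.5^0 / 0!
≈ 7.485182989e-05 × 1 / 1 ≈ 0.000075

P(X=0) ≈ 0.000075 ≈ 0.01%


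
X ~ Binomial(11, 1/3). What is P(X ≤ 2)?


P(X ≤ 2) = Σ P(X=i) for i=0..2
P(X=0) = 2048/177147
P(X=1) = 11264/177147
P(X=2) = 28160/177147
Sum = 512/2187

P(X ≤ 2) = 512/2187 ≈ 23.41%


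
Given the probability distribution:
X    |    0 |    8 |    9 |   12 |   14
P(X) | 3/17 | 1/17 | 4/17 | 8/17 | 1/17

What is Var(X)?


E[X] = 154/17
E[X²] = 1736/17
Var(X) = E[X²] - (E[X])² = 1736/17 - 23716/289 = 5796/289

Var(X) = 5796/289 ≈ 20.0554


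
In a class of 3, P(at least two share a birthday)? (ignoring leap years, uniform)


P(all different) = Π(365-i)/365 for i=0..2
= 0.991796
P(match) = 1 - 0.991796 = 0.008204

P ≈ 0.0082 ≈ 0.82%


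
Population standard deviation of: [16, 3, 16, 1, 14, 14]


Mean = 64/6 = 32/3
  (16-32/3)²=256/9
  (3-32/3)²=529/9
  (16-32/3)²=256/9
  (1-32/3)²=841/9
  (14-32/3)²=100/9
  (14-32/3)²=100/9
Σ(x-μ)² = 694/3
σ² = (694/3)/6 = 347/9

σ = √(347/9) ≈ 6.2093


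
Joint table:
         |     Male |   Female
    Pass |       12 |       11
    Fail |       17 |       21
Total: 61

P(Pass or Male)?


P(Pass∨Male) = P(Pass) + P(Male) - P(Pass∧Male)
= (23 + 29 - 12)/61 = 40/61

P = 40/61 ≈ 65.57%


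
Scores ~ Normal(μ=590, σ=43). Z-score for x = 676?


z = (x - μ)/σ = (676 - 590)/43 = 2.0

z = 2.0


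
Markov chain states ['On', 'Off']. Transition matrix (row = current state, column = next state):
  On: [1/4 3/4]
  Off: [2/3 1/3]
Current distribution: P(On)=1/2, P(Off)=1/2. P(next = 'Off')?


P(next=Off) = Σᵢ P(now=i)×P(i→Off)
= 1/2×3/4 + 1/2×1/3
= 3/8 + 1/6 = 13/24

P = 13/24 ≈ 0.5417


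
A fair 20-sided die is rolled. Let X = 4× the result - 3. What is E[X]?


E[die] = (1+20)/2 = 21/2
E[X] = 4×21/2 - 3 = 39

E[X] = 39


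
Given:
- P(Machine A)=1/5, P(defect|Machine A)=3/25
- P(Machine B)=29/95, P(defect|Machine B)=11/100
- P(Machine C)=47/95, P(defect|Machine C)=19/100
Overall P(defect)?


P(B) = Σ P(B|Aᵢ)×P(Aᵢ)
  3/25×1/5 = 3/125
  11/100×29/95 = 319/9500
  19/100×47/95 = 47/500
Sum = 72/475

P(defect) = 72/475 ≈ 15.16%


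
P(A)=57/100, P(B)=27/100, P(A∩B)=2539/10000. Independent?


P(A)×P(B) = 1539/10000
P(A∩B) = 2539/10000
Not equal → NOT independent

No, not independent


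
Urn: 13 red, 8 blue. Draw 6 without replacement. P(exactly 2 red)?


Hypergeometric: C(13,2)×C(8,4)/C(21,6)
= 78×70/54264 = 65/646

P(X=2) = 65/646 ≈ 10.06%


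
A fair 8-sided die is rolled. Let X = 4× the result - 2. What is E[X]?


E[die] = (1+8)/2 = 9/2
E[X] = 4×9/2 - 2 = 16

E[X] = 16


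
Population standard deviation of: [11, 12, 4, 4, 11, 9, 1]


Mean = 52/7
  (11-52/7)²=625/49
  (12-52/7)²=1024/49
  (4-52/7)²=576/49
  (4-52/7)²=576/49
  (11-52/7)²=625/49
  (9-52/7)²=121/49
  (1-52/7)²=2025/49
Σ(x-μ)² = 796/7
σ² = (796/7)/7 = 796/49

σ = √(796/49) ≈ 4.0305


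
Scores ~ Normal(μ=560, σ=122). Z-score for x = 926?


z = (x - μ)/σ = (926 - 560)/122 = 3.0

z = 3.0


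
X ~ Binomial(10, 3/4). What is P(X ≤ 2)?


P(X ≤ 2) = Σ P(X=i) for i=0..2
P(X=0) = 1/1048576
P(X=1) = 15/524288
P(X=2) = 405/1048576
Sum = 109/262144

P(X ≤ 2) = 109/262144 ≈ 0.04%


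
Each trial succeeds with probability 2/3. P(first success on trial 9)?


Geometric: P(X=9) = (1-p)^(k-1)×p = (1/3)^8×2/3 = 2/19683

P(X=9) = 2/19683 ≈ 0.01%


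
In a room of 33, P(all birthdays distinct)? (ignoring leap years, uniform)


P(all different) = Π(365-i)/365 for i=0..32
= (365/365)×(364/365)×...×(333/365)
= 0.225028

P ≈ 0.2250 ≈ 22.50%


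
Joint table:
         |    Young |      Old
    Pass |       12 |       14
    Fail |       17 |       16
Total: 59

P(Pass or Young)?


P(Pass∨Young) = P(Pass) + P(Young) - P(Pass∧Young)
= (26 + 29 - 12)/59 = 43/59

P = 43/59 ≈ 72.88%
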